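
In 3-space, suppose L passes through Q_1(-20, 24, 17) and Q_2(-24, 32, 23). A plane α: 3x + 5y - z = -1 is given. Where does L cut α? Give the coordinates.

A direction vector for L is Q_2 − Q_1 = (-4, 8, 6).
Substitute r = (-20, 24, 17) + t(-4, 8, 6) into the plane: 43 + 22t = -1, so t = -2.
Intersection: (-20, 24, 17) + (-2)·(-4, 8, 6) = (-12, 8, 5).

(-12, 8, 5)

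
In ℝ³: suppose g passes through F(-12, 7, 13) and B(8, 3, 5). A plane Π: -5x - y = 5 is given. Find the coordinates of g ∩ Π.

(-2, 5, 9)

A direction vector for g is B − F = (20, -4, -8).
Substitute r = (-12, 7, 13) + t(20, -4, -8) into the plane: 53 + (-96)t = 5, so t = 1/2.
Intersection: (-12, 7, 13) + (1/2)·(20, -4, -8) = (-2, 5, 9).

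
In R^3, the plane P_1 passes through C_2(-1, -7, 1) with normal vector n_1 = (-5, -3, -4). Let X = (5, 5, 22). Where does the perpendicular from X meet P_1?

P_1: n_1·r = n_1·C_2 gives -5x - 3y - 4z = 22.
Foot = X − λn with λ = (n·X − d)/|n|² = (-128 − 22)/50 = -3.
Foot = (5, 5, 22) − (-3)·(-5, -3, -4) = (-10, -4, 10).

(-10, -4, 10)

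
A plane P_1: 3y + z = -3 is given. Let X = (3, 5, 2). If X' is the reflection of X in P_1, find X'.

λ = (n·X − d)/|n|² = (17 − (-3))/10 = 2.
Reflection = X − 2λn = (3, 5, 2) − 4·(0, 3, 1) = (3, -7, -2).

(3, -7, -2)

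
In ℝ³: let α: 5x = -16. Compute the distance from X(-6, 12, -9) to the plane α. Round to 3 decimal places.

n·X − d = (5)·(-6) + (0)·(12) + (0)·(-9) − (-16) = -14; |n| = √25.
Distance = |-14| / √25 = 14/√25 ≈ 2.800.

2.800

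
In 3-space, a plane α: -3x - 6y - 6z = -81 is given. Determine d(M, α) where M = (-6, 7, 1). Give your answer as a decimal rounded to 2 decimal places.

n·M − d = (-3)·(-6) + (-6)·(7) + (-6)·(1) − (-81) = 51; |n| = √81.
Distance = |51| / √81 = 51/√81 ≈ 5.67.

5.67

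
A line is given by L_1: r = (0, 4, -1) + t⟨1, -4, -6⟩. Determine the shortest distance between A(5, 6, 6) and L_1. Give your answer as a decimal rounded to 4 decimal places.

6.3081

Taking (0, 4, -1) on L_1 with direction v = (1, -4, -6): w = A − (0, 4, -1) = (5, 2, 7), and w × v = (16, 37, -22).
Distance = |w × v| / |v| = √2109 / √53 ≈ 6.3081.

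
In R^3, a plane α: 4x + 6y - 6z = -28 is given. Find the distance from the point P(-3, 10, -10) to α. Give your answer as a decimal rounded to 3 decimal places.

14.498

n·P − d = (4)·(-3) + (6)·(10) + (-6)·(-10) − (-28) = 136; |n| = √88.
Distance = |136| / √88 = 136/√88 ≈ 14.498.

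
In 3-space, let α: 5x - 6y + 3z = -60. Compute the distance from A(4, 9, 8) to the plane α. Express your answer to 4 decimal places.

5.9761

n·A − d = (5)·(4) + (-6)·(9) + (3)·(8) − (-60) = 50; |n| = √70.
Distance = |50| / √70 = 50/√70 ≈ 5.9761.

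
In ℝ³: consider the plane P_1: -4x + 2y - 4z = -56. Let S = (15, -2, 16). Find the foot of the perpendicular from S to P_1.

(7, 2, 8)

Foot = S − λn with λ = (n·S − d)/|n|² = (-128 − (-56))/36 = -2.
Foot = (15, -2, 16) − (-2)·(-4, 2, -4) = (7, 2, 8).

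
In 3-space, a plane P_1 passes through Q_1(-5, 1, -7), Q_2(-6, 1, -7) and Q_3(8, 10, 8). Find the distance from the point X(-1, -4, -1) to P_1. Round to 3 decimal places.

Q_1Q_2 = (-1, 0, 0), Q_1Q_3 = (13, 9, 15); a normal to P_1 is Q_1Q_2 × Q_1Q_3 = (0, 15, -9).
Using Q_1: P_1 has equation 15y - 9z = 78.
n·X − d = (0)·(-1) + (15)·(-4) + (-9)·(-1) − 78 = -129; |n| = √306.
Distance = |-129| / √306 = 129/√306 ≈ 7.374.

7.374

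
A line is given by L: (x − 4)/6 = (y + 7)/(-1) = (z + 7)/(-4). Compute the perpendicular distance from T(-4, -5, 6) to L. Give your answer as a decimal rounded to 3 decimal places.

6.380

L has direction (6, -1, -4) through (4, -7, -7).
Taking (4, -7, -7) on L with direction v = (6, -1, -4): w = T − (4, -7, -7) = (-8, 2, 13), and w × v = (5, 46, -4).
Distance = |w × v| / |v| = √2157 / √53 ≈ 6.380.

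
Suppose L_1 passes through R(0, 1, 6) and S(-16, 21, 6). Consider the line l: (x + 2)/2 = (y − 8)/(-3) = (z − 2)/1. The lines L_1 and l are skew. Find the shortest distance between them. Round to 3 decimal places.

A direction vector for L_1 is S − R = (-16, 20, 0).
l has direction (2, -3, 1) through (-2, 8, 2).
Common perpendicular direction n = (-16, 20, 0) × (2, -3, 1) = (20, 16, 8).
With w = (-2, 8, 2) − (0, 1, 6) = (-2, 7, -4), w · n = 40.
Distance = |w · n| / |n| = |40| / √720 ≈ 1.491.

1.491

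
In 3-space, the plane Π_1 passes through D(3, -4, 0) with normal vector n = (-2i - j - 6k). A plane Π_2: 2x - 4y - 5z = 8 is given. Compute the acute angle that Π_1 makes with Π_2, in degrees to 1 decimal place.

45.7

Π_1: n·r = n·D gives -2x - y - 6z = -2.
cos θ = |n₁·n₂| / (|n₁||n₂|) = |30| / (√41 · √45).
θ = arccos(0.69843) ≈ 45.7°.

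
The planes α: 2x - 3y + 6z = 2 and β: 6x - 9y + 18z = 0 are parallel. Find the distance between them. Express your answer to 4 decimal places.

Rescale β by 1/3: 2x - 3y + 6z = 0. Then distance = |2 − 0| / √49 ≈ 0.2857.

0.2857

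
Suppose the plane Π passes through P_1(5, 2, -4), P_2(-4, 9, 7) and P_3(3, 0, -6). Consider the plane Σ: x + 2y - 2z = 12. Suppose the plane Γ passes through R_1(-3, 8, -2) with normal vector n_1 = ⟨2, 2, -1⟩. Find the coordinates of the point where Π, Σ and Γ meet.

P_1P_2 = (-9, 7, 11), P_1P_3 = (-2, -2, -2); a normal to Π is P_1P_2 × P_1P_3 = (8, -40, 32).
Using P_1: Π has equation 8x - 40y + 32z = -168.
Γ: n_1·r = n_1·R_1 gives 2x + 2y - z = 12.
Solving the 3×3 linear system 8x - 40y + 32z = -168, x + 2y - 2z = 12, 2x + 2y - z = 12 (e.g. by elimination or Cramer's rule, determinant = 72) gives (2, 3, -2).

(2, 3, -2)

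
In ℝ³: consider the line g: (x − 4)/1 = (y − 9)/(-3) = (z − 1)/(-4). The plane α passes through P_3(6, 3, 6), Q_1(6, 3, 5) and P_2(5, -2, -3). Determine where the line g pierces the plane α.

g has direction (1, -3, -4) through (4, 9, 1).
P_3Q_1 = (0, 0, -1), P_3P_2 = (-1, -5, -9); a normal to α is P_3Q_1 × P_3P_2 = (-5, 1, 0).
Using P_3: α has equation -5x + y = -27.
Substitute r = (4, 9, 1) + t(1, -3, -4) into the plane: -11 + (-8)t = -27, so t = 2.
Intersection: (4, 9, 1) + 2·(1, -3, -4) = (6, 3, -7).

(6, 3, -7)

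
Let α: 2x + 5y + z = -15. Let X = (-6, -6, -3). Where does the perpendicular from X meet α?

(-4, -1, -2)

Foot = X − λn with λ = (n·X − d)/|n|² = (-45 − (-15))/30 = -1.
Foot = (-6, -6, -3) − (-1)·(2, 5, 1) = (-4, -1, -2).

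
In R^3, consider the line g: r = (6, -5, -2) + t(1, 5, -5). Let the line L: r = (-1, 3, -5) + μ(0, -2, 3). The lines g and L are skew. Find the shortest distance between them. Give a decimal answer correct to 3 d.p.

Common perpendicular direction n = (1, 5, -5) × (0, -2, 3) = (5, -3, -2).
With w = (-1, 3, -5) − (6, -5, -2) = (-7, 8, -3), w · n = -53.
Distance = |w · n| / |n| = |-53| / √38 ≈ 8.598.

8.598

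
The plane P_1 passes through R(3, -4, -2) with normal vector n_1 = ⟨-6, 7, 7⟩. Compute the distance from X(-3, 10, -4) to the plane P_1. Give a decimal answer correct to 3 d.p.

10.366

P_1: n_1·r = n_1·R gives -6x + 7y + 7z = -60.
n·X − d = (-6)·(-3) + (7)·(10) + (7)·(-4) − (-60) = 120; |n| = √134.
Distance = |120| / √134 = 120/√134 ≈ 10.366.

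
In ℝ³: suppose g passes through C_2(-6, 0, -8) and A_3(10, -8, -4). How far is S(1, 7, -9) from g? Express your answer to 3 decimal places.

9.537

A direction vector for g is A_3 − C_2 = (16, -8, 4).
Taking (-6, 0, -8) on g with direction v = (16, -8, 4): w = S − (-6, 0, -8) = (7, 7, -1), and w × v = (20, -44, -168).
Distance = |w × v| / |v| = √30560 / √336 ≈ 9.537.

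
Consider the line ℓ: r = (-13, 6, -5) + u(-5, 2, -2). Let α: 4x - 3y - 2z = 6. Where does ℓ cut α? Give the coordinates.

(2, 0, 1)

Substitute r = (-13, 6, -5) + t(-5, 2, -2) into the plane: -60 + (-22)t = 6, so t = -3.
Intersection: (-13, 6, -5) + (-3)·(-5, 2, -2) = (2, 0, 1).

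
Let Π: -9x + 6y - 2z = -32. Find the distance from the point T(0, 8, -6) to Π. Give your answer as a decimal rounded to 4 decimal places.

n·T − d = (-9)·(0) + (6)·(8) + (-2)·(-6) − (-32) = 92; |n| = √121.
Distance = |92| / √121 = 92/√121 ≈ 8.3636.

8.3636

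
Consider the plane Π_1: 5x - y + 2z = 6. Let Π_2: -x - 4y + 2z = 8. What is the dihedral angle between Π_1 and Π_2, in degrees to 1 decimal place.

83.1

cos θ = |n₁·n₂| / (|n₁||n₂|) = |3| / (√30 · √21).
θ = arccos(0.11952) ≈ 83.1°.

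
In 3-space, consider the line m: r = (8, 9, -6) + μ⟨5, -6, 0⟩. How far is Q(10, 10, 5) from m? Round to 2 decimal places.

11.21

Taking (8, 9, -6) on m with direction v = (5, -6, 0): w = Q − (8, 9, -6) = (2, 1, 11), and w × v = (66, 55, -17).
Distance = |w × v| / |v| = √7670 / √61 ≈ 11.21.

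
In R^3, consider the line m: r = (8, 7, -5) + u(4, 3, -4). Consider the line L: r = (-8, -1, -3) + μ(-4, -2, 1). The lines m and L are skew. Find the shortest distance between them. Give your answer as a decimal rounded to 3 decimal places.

0.588

Common perpendicular direction n = (4, 3, -4) × (-4, -2, 1) = (-5, 12, 4).
With w = (-8, -1, -3) − (8, 7, -5) = (-16, -8, 2), w · n = -8.
Distance = |w · n| / |n| = |-8| / √185 ≈ 0.588.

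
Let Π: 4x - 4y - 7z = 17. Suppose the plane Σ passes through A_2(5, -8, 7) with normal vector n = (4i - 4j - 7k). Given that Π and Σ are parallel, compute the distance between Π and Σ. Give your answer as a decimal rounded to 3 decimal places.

Σ: n·r = n·A_2 gives 4x - 4y - 7z = 3.
Same normal n = (4, -4, -7) with |n| = √81; distance = |17 − 3| / |n| = 14/√81 ≈ 1.556.

1.556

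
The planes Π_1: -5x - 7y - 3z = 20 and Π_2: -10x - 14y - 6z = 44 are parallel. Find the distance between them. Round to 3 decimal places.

0.220

Rescale Π_2 by 1/2: -5x - 7y - 3z = 22. Then distance = |20 − 22| / √83 ≈ 0.220.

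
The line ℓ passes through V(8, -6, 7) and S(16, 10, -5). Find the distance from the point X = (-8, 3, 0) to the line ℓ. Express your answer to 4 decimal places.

19.0905

A direction vector for ℓ is S − V = (8, 16, -12).
Taking (8, -6, 7) on ℓ with direction v = (8, 16, -12): w = X − (8, -6, 7) = (-16, 9, -7), and w × v = (4, -248, -328).
Distance = |w × v| / |v| = √169104 / √464 ≈ 19.0905.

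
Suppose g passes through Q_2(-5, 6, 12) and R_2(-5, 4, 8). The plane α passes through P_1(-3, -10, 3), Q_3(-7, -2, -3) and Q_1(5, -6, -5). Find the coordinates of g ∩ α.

(-5, -2, -4)

A direction vector for g is R_2 − Q_2 = (0, -2, -4).
P_1Q_3 = (-4, 8, -6), P_1Q_1 = (8, 4, -8); a normal to α is P_1Q_3 × P_1Q_1 = (-40, -80, -80).
Using P_1: α has equation -40x - 80y - 80z = 680.
Substitute r = (-5, 6, 12) + t(0, -2, -4) into the plane: -1240 + 480t = 680, so t = 4.
Intersection: (-5, 6, 12) + 4·(0, -2, -4) = (-5, -2, -4).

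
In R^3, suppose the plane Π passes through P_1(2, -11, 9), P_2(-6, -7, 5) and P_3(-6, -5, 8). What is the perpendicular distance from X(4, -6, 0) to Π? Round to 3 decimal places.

8.661

P_1P_2 = (-8, 4, -4), P_1P_3 = (-8, 6, -1); a normal to Π is P_1P_2 × P_1P_3 = (20, 24, -16).
Using P_1: Π has equation 20x + 24y - 16z = -368.
n·X − d = (20)·(4) + (24)·(-6) + (-16)·(0) − (-368) = 304; |n| = √1232.
Distance = |304| / √1232 = 304/√1232 ≈ 8.661.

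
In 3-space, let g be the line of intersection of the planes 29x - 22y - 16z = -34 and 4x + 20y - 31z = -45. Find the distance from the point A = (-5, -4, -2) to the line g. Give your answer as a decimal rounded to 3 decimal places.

Direction of g: (29, -22, -16) × (4, 20, -31) = (1002, 835, 668).
A point on g: solving the two plane equations with x = 2 gives (2, 2, 3).
Taking (2, 2, 3) on g with direction v = (1002, 835, 668): w = A − (2, 2, 3) = (-7, -6, -5), and w × v = (167, -334, 167).
Distance = |w × v| / |v| = √167334 / √2147453 ≈ 0.279.

0.279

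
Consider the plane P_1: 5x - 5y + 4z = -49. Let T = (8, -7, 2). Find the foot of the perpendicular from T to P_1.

(-2, 3, -6)

Foot = T − λn with λ = (n·T − d)/|n|² = (83 − (-49))/66 = 2.
Foot = (8, -7, 2) − 2·(5, -5, 4) = (-2, 3, -6).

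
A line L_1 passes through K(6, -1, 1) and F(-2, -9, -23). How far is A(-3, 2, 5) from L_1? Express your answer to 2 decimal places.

A direction vector for L_1 is F − K = (-8, -8, -24).
Taking (6, -1, 1) on L_1 with direction v = (-8, -8, -24): w = A − (6, -1, 1) = (-9, 3, 4), and w × v = (-40, -248, 96).
Distance = |w × v| / |v| = √72320 / √704 ≈ 10.14.

10.14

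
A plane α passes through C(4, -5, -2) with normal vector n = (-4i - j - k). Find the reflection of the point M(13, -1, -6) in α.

(-3, -5, -10)

α: n·r = n·C gives -4x - y - z = -9.
λ = (n·M − d)/|n|² = (-45 − (-9))/18 = -2.
Reflection = M − 2λn = (13, -1, -6) − (-4)·(-4, -1, -1) = (-3, -5, -10).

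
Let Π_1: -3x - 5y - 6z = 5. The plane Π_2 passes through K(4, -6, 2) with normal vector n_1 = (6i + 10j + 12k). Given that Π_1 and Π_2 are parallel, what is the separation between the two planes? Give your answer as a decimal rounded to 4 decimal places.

Π_2: n_1·r = n_1·K gives 6x + 10y + 12z = -12.
Rescale Π_2 by 1/(-2): -3x - 5y - 6z = 6. Then distance = |5 − 6| / √70 ≈ 0.1195.

0.1195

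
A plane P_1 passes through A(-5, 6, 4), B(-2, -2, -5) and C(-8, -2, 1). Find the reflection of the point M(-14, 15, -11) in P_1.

(10, -3, 13)

AB = (3, -8, -9), AC = (-3, -8, -3); a normal to P_1 is AB × AC = (-48, 36, -48).
Using A: P_1 has equation -48x + 36y - 48z = 264.
λ = (n·M − d)/|n|² = (1740 − 264)/5904 = 1/4.
Reflection = M − 2λn = (-14, 15, -11) − (1/2)·(-48, 36, -48) = (10, -3, 13).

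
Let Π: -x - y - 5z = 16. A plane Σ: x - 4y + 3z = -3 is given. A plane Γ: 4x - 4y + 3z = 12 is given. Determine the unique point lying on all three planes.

Solving the 3×3 linear system -x - y - 5z = 16, x - 4y + 3z = -3, 4x - 4y + 3z = 12 (e.g. by elimination or Cramer's rule, determinant = -69) gives (5, -1, -4).

(5, -1, -4)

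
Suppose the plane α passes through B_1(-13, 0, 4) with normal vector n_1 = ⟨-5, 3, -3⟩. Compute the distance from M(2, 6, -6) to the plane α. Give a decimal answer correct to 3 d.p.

4.117

α: n_1·r = n_1·B_1 gives -5x + 3y - 3z = 53.
n·M − d = (-5)·(2) + (3)·(6) + (-3)·(-6) − 53 = -27; |n| = √43.
Distance = |-27| / √43 = 27/√43 ≈ 4.117.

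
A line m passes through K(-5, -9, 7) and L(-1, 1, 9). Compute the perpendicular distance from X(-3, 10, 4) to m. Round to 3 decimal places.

A direction vector for m is L − K = (4, 10, 2).
Taking (-5, -9, 7) on m with direction v = (4, 10, 2): w = X − (-5, -9, 7) = (2, 19, -3), and w × v = (68, -16, -56).
Distance = |w × v| / |v| = √8016 / √120 ≈ 8.173.

8.173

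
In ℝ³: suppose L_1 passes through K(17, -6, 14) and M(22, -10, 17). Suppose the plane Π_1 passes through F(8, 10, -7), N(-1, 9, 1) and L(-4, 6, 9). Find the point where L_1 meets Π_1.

A direction vector for L_1 is M − K = (5, -4, 3).
FN = (-9, -1, 8), FL = (-12, -4, 16); a normal to Π_1 is FN × FL = (16, 48, 24).
Using F: Π_1 has equation 16x + 48y + 24z = 440.
Substitute r = (17, -6, 14) + t(5, -4, 3) into the plane: 320 + (-40)t = 440, so t = -3.
Intersection: (17, -6, 14) + (-3)·(5, -4, 3) = (2, 6, 5).

(2, 6, 5)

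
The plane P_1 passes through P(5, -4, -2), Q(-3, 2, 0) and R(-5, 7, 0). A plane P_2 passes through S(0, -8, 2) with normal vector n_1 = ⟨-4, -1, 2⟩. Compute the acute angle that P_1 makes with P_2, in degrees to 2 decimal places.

84.99

PQ = (-8, 6, 2), PR = (-10, 11, 2); a normal to P_1 is PQ × PR = (-10, -4, -28).
Using P: P_1 has equation -10x - 4y - 28z = 22.
P_2: n_1·r = n_1·S gives -4x - y + 2z = 12.
cos θ = |n₁·n₂| / (|n₁||n₂|) = |-12| / (√900 · √21).
θ = arccos(0.08729) ≈ 84.99°.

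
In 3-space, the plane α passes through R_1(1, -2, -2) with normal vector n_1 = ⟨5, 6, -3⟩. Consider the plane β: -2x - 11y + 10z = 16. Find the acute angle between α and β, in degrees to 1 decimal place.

α: n_1·r = n_1·R_1 gives 5x + 6y - 3z = -1.
cos θ = |n₁·n₂| / (|n₁||n₂|) = |-106| / (√70 · √225).
θ = arccos(0.84463) ≈ 32.4°.

32.4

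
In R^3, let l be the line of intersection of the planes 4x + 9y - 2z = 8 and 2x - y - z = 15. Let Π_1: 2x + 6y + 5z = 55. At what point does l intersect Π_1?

Direction of l: (4, 9, -2) × (2, -1, -1) = (-11, 0, -22).
A point on l: solving the two plane equations with x = 19 gives (19, -2, 25).
Substitute r = (19, -2, 25) + t(-11, 0, -22) into the plane: 151 + (-132)t = 55, so t = 8/11.
Intersection: (19, -2, 25) + (8/11)·(-11, 0, -22) = (11, -2, 9).

(11, -2, 9)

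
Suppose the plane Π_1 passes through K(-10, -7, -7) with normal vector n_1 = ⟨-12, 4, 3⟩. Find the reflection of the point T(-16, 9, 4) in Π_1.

Π_1: n_1·r = n_1·K gives -12x + 4y + 3z = 71.
λ = (n·T − d)/|n|² = (240 − 71)/169 = 1.
Reflection = T − 2λn = (-16, 9, 4) − 2·(-12, 4, 3) = (8, 1, -2).

(8, 1, -2)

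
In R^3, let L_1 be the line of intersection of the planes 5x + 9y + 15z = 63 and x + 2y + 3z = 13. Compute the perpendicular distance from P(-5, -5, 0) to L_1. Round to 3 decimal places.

8.283

Direction of L_1: (5, 9, 15) × (1, 2, 3) = (-3, 0, 1).
A point on L_1: solving the two plane equations with x = 0 gives (0, 2, 3).
Taking (0, 2, 3) on L_1 with direction v = (-3, 0, 1): w = P − (0, 2, 3) = (-5, -7, -3), and w × v = (-7, 14, -21).
Distance = |w × v| / |v| = √686 / √10 ≈ 8.283.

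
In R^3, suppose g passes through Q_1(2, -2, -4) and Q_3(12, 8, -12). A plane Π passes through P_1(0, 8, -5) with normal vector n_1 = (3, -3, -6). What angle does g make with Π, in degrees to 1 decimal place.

A direction vector for g is Q_3 − Q_1 = (10, 10, -8).
Π: n_1·r = n_1·P_1 gives 3x - 3y - 6z = 6.
sin θ = |n·v| / (|n||v|) = |48| / (√54 · √264) = 0.40202.
θ ≈ 23.7°.

23.7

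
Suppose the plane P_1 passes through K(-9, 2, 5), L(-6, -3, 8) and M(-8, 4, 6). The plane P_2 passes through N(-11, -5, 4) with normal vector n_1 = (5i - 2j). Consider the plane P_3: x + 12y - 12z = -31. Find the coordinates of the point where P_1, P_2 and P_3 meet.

KL = (3, -5, 3), KM = (1, 2, 1); a normal to P_1 is KL × KM = (-11, 0, 11).
Using K: P_1 has equation -11x + 11z = 154.
P_2: n_1·r = n_1·N gives 5x - 2y = -45.
Solving the 3×3 linear system -11x + 11z = 154, 5x - 2y = -45, x + 12y - 12z = -31 (e.g. by elimination or Cramer's rule, determinant = 418) gives (-7, 5, 7).

(-7, 5, 7)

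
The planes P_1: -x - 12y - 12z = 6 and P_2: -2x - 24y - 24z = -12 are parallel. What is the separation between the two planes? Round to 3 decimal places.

Rescale P_2 by 1/2: -x - 12y - 12z = -6. Then distance = |6 − (-6)| / √289 ≈ 0.706.

0.706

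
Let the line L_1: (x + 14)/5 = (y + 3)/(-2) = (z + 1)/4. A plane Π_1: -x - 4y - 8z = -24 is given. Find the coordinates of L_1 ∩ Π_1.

L_1 has direction (5, -2, 4) through (-14, -3, -1).
Substitute r = (-14, -3, -1) + t(5, -2, 4) into the plane: 34 + (-29)t = -24, so t = 2.
Intersection: (-14, -3, -1) + 2·(5, -2, 4) = (-4, -7, 7).

(-4, -7, 7)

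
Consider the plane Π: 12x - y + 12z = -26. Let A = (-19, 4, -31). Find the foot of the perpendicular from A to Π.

(5, 2, -7)

Foot = A − λn with λ = (n·A − d)/|n|² = (-604 − (-26))/289 = -2.
Foot = (-19, 4, -31) − (-2)·(12, -1, 12) = (5, 2, -7).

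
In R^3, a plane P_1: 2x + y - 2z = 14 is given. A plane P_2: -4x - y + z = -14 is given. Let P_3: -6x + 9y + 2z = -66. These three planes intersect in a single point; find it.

(3, -4, -6)

Solving the 3×3 linear system 2x + y - 2z = 14, -4x - y + z = -14, -6x + 9y + 2z = -66 (e.g. by elimination or Cramer's rule, determinant = 64) gives (3, -4, -6).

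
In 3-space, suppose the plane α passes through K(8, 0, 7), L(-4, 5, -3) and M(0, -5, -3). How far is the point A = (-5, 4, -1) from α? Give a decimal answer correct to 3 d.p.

2.313

KL = (-12, 5, -10), KM = (-8, -5, -10); a normal to α is KL × KM = (-100, -40, 100).
Using K: α has equation -100x - 40y + 100z = -100.
n·A − d = (-100)·(-5) + (-40)·(4) + (100)·(-1) − (-100) = 340; |n| = √21600.
Distance = |340| / √21600 = 340/√21600 ≈ 2.313.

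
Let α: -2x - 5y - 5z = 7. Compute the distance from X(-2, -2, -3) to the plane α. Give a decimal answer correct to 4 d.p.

2.9938

n·X − d = (-2)·(-2) + (-5)·(-2) + (-5)·(-3) − 7 = 22; |n| = √54.
Distance = |22| / √54 = 22/√54 ≈ 2.9938.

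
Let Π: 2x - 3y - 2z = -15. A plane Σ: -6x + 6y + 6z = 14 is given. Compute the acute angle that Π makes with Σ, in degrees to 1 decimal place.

cos θ = |n₁·n₂| / (|n₁||n₂|) = |-42| / (√17 · √108).
θ = arccos(0.98020) ≈ 11.4°.

11.4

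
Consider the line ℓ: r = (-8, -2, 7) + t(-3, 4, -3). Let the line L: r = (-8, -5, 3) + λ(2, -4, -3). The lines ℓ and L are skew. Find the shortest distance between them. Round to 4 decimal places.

Common perpendicular direction n = (-3, 4, -3) × (2, -4, -3) = (-24, -15, 4).
With w = (-8, -5, 3) − (-8, -2, 7) = (0, -3, -4), w · n = 29.
Distance = |w · n| / |n| = |29| / √817 ≈ 1.0146.

1.0146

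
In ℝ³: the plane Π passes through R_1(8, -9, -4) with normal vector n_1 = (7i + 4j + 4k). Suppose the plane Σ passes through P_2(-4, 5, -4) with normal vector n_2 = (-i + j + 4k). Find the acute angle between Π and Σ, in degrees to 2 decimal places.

Π: n_1·r = n_1·R_1 gives 7x + 4y + 4z = 4.
Σ: n_2·r = n_2·P_2 gives -x + y + 4z = -7.
cos θ = |n₁·n₂| / (|n₁||n₂|) = |13| / (√81 · √18).
θ = arccos(0.34046) ≈ 70.10°.

70.10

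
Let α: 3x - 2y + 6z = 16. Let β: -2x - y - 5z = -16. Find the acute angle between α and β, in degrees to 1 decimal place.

cos θ = |n₁·n₂| / (|n₁||n₂|) = |-34| / (√49 · √30).
θ = arccos(0.88679) ≈ 27.5°.

27.5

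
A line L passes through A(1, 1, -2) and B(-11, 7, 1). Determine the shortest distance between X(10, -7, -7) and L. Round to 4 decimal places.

3.9097

A direction vector for L is B − A = (-12, 6, 3).
Taking (1, 1, -2) on L with direction v = (-12, 6, 3): w = X − (1, 1, -2) = (9, -8, -5), and w × v = (6, 33, -42).
Distance = |w × v| / |v| = √2889 / √189 ≈ 3.9097.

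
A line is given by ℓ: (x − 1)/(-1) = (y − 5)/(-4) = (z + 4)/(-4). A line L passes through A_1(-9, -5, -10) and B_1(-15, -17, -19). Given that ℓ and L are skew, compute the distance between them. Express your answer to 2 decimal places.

ℓ has direction (-1, -4, -4) through (1, 5, -4).
A direction vector for L is B_1 − A_1 = (-6, -12, -9).
Common perpendicular direction n = (-1, -4, -4) × (-6, -12, -9) = (-12, 15, -12).
With w = (-9, -5, -10) − (1, 5, -4) = (-10, -10, -6), w · n = 42.
Distance = |w · n| / |n| = |42| / √513 ≈ 1.85.

1.85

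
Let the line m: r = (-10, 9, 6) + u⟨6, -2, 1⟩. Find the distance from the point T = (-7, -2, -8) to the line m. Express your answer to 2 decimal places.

Taking (-10, 9, 6) on m with direction v = (6, -2, 1): w = T − (-10, 9, 6) = (3, -11, -14), and w × v = (-39, -87, 60).
Distance = |w × v| / |v| = √12690 / √41 ≈ 17.59.

17.59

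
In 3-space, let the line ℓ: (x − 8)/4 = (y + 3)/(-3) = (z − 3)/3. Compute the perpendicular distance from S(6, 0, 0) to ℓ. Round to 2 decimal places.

1.46

ℓ has direction (4, -3, 3) through (8, -3, 3).
Taking (8, -3, 3) on ℓ with direction v = (4, -3, 3): w = S − (8, -3, 3) = (-2, 3, -3), and w × v = (0, -6, -6).
Distance = |w × v| / |v| = √72 / √34 ≈ 1.46.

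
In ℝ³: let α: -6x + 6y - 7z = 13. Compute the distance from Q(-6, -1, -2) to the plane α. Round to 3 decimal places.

n·Q − d = (-6)·(-6) + (6)·(-1) + (-7)·(-2) − 13 = 31; |n| = √121.
Distance = |31| / √121 = 31/√121 ≈ 2.818.

2.818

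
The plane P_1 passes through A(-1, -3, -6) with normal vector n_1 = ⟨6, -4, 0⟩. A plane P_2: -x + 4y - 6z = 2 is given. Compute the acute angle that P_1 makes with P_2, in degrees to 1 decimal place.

P_1: n_1·r = n_1·A gives 6x - 4y = 6.
cos θ = |n₁·n₂| / (|n₁||n₂|) = |-22| / (√52 · √53).
θ = arccos(0.41907) ≈ 65.2°.

65.2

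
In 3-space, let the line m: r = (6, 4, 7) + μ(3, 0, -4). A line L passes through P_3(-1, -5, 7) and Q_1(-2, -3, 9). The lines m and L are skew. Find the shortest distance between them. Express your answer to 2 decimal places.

A direction vector for L is Q_1 − P_3 = (-1, 2, 2).
Common perpendicular direction n = (3, 0, -4) × (-1, 2, 2) = (8, -2, 6).
With w = (-1, -5, 7) − (6, 4, 7) = (-7, -9, 0), w · n = -38.
Distance = |w · n| / |n| = |-38| / √104 ≈ 3.73.

3.73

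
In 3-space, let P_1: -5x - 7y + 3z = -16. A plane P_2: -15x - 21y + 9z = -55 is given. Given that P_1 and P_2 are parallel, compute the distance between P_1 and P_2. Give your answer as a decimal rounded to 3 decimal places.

0.256

Rescale P_2 by 1/3: -5x - 7y + 3z = -55/3. Then distance = |-16 − (-55/3)| / √83 ≈ 0.256.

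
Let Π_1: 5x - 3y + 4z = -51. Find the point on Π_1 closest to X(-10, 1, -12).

Foot = X − λn with λ = (n·X − d)/|n|² = (-101 − (-51))/50 = -1.
Foot = (-10, 1, -12) − (-1)·(5, -3, 4) = (-5, -2, -8).

(-5, -2, -8)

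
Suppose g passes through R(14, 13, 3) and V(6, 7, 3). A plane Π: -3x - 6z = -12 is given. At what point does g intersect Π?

A direction vector for g is V − R = (-8, -6, 0).
Substitute r = (14, 13, 3) + t(-8, -6, 0) into the plane: -60 + 24t = -12, so t = 2.
Intersection: (14, 13, 3) + 2·(-8, -6, 0) = (-2, 1, 3).

(-2, 1, 3)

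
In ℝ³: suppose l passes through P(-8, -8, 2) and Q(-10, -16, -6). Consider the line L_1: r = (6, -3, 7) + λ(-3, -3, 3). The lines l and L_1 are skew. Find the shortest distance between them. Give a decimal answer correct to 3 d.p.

10.304

A direction vector for l is Q − P = (-2, -8, -8).
Common perpendicular direction n = (-2, -8, -8) × (-3, -3, 3) = (-48, 30, -18).
With w = (6, -3, 7) − (-8, -8, 2) = (14, 5, 5), w · n = -612.
Distance = |w · n| / |n| = |-612| / √3528 ≈ 10.304.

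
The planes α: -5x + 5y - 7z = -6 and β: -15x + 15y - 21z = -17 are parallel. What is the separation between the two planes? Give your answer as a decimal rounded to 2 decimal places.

0.03

Rescale β by 1/3: -5x + 5y - 7z = -17/3. Then distance = |-6 − (-17/3)| / √99 ≈ 0.03.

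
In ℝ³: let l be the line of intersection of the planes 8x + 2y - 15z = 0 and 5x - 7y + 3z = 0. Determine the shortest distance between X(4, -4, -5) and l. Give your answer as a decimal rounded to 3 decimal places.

Direction of l: (8, 2, -15) × (5, -7, 3) = (-99, -99, -66).
A point on l: solving the two plane equations with x = -6 gives (-6, -6, -4).
Taking (-6, -6, -4) on l with direction v = (-99, -99, -66): w = X − (-6, -6, -4) = (10, 2, -1), and w × v = (-231, 759, -792).
Distance = |w × v| / |v| = √1256706 / √23958 ≈ 7.243.

7.243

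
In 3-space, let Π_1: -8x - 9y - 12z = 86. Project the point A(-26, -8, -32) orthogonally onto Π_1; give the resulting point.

(-10, 10, -8)

Foot = A − λn with λ = (n·A − d)/|n|² = (664 − 86)/289 = 2.
Foot = (-26, -8, -32) − 2·(-8, -9, -12) = (-10, 10, -8).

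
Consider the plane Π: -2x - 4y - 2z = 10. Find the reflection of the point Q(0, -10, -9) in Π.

(8, 6, -1)

λ = (n·Q − d)/|n|² = (58 − 10)/24 = 2.
Reflection = Q − 2λn = (0, -10, -9) − 4·(-2, -4, -2) = (8, 6, -1).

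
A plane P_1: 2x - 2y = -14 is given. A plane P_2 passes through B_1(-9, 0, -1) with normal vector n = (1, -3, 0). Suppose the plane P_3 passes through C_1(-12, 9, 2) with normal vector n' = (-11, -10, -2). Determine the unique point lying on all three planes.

P_2: n·r = n·B_1 gives x - 3y = -9.
P_3: n'·r = n'·C_1 gives -11x - 10y - 2z = 38.
Solving the 3×3 linear system 2x - 2y = -14, x - 3y = -9, -11x - 10y - 2z = 38 (e.g. by elimination or Cramer's rule, determinant = 8) gives (-6, 1, 9).

(-6, 1, 9)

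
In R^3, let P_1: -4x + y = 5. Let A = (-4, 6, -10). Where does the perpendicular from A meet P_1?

(0, 5, -10)

Foot = A − λn with λ = (n·A − d)/|n|² = (22 − 5)/17 = 1.
Foot = (-4, 6, -10) − 1·(-4, 1, 0) = (0, 5, -10).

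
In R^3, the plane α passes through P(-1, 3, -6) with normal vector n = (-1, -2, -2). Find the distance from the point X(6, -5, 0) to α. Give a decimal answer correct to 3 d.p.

α: n·r = n·P gives -x - 2y - 2z = 7.
n·X − d = (-1)·(6) + (-2)·(-5) + (-2)·(0) − 7 = -3; |n| = √9.
Distance = |-3| / √9 = 3/√9 ≈ 1.000.

1.000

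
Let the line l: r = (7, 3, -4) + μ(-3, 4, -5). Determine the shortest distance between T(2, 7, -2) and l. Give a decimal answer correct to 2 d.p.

Taking (7, 3, -4) on l with direction v = (-3, 4, -5): w = T − (7, 3, -4) = (-5, 4, 2), and w × v = (-28, -31, -8).
Distance = |w × v| / |v| = √1809 / √50 ≈ 6.01.

6.01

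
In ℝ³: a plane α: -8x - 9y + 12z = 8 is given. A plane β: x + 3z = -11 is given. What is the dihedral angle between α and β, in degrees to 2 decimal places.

cos θ = |n₁·n₂| / (|n₁||n₂|) = |28| / (√289 · √10).
θ = arccos(0.52085) ≈ 58.61°.

58.61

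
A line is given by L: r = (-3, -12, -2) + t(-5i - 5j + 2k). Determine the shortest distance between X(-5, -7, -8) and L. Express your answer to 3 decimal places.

7.176

Taking (-3, -12, -2) on L with direction v = (-5, -5, 2): w = X − (-3, -12, -2) = (-2, 5, -6), and w × v = (-20, 34, 35).
Distance = |w × v| / |v| = √2781 / √54 ≈ 7.176.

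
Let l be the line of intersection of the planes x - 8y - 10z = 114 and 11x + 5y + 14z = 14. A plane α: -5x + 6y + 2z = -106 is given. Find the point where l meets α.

Direction of l: (1, -8, -10) × (11, 5, 14) = (-62, -124, 93).
A point on l: solving the two plane equations with x = 8 gives (8, -12, -1).
Substitute r = (8, -12, -1) + t(-62, -124, 93) into the plane: -114 + (-248)t = -106, so t = -1/31.
Intersection: (8, -12, -1) + (-1/31)·(-62, -124, 93) = (10, -8, -4).

(10, -8, -4)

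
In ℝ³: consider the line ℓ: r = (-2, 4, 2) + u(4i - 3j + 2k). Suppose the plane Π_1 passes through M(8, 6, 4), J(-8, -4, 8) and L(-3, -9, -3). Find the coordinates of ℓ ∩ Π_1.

(2, 1, 4)

MJ = (-16, -10, 4), ML = (-11, -15, -7); a normal to Π_1 is MJ × ML = (130, -156, 130).
Using M: Π_1 has equation 130x - 156y + 130z = 624.
Substitute r = (-2, 4, 2) + t(4, -3, 2) into the plane: -624 + 1248t = 624, so t = 1.
Intersection: (-2, 4, 2) + 1·(4, -3, 2) = (2, 1, 4).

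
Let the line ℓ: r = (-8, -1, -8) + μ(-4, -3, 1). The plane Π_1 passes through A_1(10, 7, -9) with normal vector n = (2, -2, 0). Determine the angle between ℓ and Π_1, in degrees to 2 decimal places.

Π_1: n·r = n·A_1 gives 2x - 2y = 6.
sin θ = |n·v| / (|n||v|) = |-2| / (√8 · √26) = 0.13868.
θ ≈ 7.97°.

7.97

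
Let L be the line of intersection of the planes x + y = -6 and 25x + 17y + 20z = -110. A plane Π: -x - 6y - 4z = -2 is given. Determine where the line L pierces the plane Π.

(-6, 0, 2)

Direction of L: (1, 1, 0) × (25, 17, 20) = (20, -20, -8).
A point on L: solving the two plane equations with x = -1 gives (-1, -5, 0).
Substitute r = (-1, -5, 0) + t(20, -20, -8) into the plane: 31 + 132t = -2, so t = -1/4.
Intersection: (-1, -5, 0) + (-1/4)·(20, -20, -8) = (-6, 0, 2).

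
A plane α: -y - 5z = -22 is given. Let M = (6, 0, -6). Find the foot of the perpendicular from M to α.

(6, 2, 4)

Foot = M − λn with λ = (n·M − d)/|n|² = (30 − (-22))/26 = 2.
Foot = (6, 0, -6) − 2·(0, -1, -5) = (6, 2, 4).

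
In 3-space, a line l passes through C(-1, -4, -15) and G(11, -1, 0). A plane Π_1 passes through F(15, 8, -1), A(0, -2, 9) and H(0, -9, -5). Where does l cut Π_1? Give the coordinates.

A direction vector for l is G − C = (12, 3, 15).
FA = (-15, -10, 10), FH = (-15, -17, -4); a normal to Π_1 is FA × FH = (210, -210, 105).
Using F: Π_1 has equation 210x - 210y + 105z = 1365.
Substitute r = (-1, -4, -15) + t(12, 3, 15) into the plane: -945 + 3465t = 1365, so t = 2/3.
Intersection: (-1, -4, -15) + (2/3)·(12, 3, 15) = (7, -2, -5).

(7, -2, -5)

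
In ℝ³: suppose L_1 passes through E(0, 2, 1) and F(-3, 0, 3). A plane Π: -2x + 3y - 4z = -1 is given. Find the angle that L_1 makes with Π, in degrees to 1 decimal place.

21.1

A direction vector for L_1 is F − E = (-3, -2, 2).
sin θ = |n·v| / (|n||v|) = |-8| / (√29 · √17) = 0.36030.
θ ≈ 21.1°.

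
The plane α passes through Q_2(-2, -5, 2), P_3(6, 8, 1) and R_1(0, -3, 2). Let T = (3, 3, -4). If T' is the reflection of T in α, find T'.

Q_2P_3 = (8, 13, -1), Q_2R_1 = (2, 2, 0); a normal to α is Q_2P_3 × Q_2R_1 = (2, -2, -10).
Using Q_2: α has equation 2x - 2y - 10z = -14.
λ = (n·T − d)/|n|² = (40 − (-14))/108 = 1/2.
Reflection = T − 2λn = (3, 3, -4) − 1·(2, -2, -10) = (1, 5, 6).

(1, 5, 6)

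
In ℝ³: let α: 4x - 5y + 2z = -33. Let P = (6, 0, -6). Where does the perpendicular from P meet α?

(2, 5, -8)

Foot = P − λn with λ = (n·P − d)/|n|² = (12 − (-33))/45 = 1.
Foot = (6, 0, -6) − 1·(4, -5, 2) = (2, 5, -8).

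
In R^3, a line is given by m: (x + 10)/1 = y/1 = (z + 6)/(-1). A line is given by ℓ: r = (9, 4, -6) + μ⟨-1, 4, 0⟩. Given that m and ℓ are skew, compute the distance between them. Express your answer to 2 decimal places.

12.34

m has direction (1, 1, -1) through (-10, 0, -6).
Common perpendicular direction n = (1, 1, -1) × (-1, 4, 0) = (4, 1, 5).
With w = (9, 4, -6) − (-10, 0, -6) = (19, 4, 0), w · n = 80.
Distance = |w · n| / |n| = |80| / √42 ≈ 12.34.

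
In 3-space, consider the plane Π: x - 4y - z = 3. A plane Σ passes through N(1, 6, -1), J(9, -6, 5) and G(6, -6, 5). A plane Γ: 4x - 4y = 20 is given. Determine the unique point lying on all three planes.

NJ = (8, -12, 6), NG = (5, -12, 6); a normal to Σ is NJ × NG = (0, -18, -36).
Using N: Σ has equation -18y - 36z = -72.
Solving the 3×3 linear system x - 4y - z = 3, -18y - 36z = -72, 4x - 4y = 20 (e.g. by elimination or Cramer's rule, determinant = 360) gives (5, 0, 2).

(5, 0, 2)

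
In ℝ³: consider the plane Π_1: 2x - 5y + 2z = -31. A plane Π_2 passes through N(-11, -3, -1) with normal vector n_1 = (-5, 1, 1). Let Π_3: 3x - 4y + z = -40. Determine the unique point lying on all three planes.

(-7, 7, 9)

Π_2: n_1·r = n_1·N gives -5x + y + z = 51.
Solving the 3×3 linear system 2x - 5y + 2z = -31, -5x + y + z = 51, 3x - 4y + z = -40 (e.g. by elimination or Cramer's rule, determinant = 4) gives (-7, 7, 9).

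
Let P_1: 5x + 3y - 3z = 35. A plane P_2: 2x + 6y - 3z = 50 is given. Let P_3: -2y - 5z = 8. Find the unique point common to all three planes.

(1, 6, -4)

Solving the 3×3 linear system 5x + 3y - 3z = 35, 2x + 6y - 3z = 50, -2y - 5z = 8 (e.g. by elimination or Cramer's rule, determinant = -138) gives (1, 6, -4).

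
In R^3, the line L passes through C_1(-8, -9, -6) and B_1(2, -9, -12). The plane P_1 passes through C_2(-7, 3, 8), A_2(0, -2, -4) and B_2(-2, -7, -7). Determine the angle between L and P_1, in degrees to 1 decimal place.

11.4

A direction vector for L is B_1 − C_1 = (10, 0, -6).
C_2A_2 = (7, -5, -12), C_2B_2 = (5, -10, -15); a normal to P_1 is C_2A_2 × C_2B_2 = (-45, 45, -45).
Using C_2: P_1 has equation -45x + 45y - 45z = 90.
sin θ = |n·v| / (|n||v|) = |-180| / (√6075 · √136) = 0.19803.
θ ≈ 11.4°.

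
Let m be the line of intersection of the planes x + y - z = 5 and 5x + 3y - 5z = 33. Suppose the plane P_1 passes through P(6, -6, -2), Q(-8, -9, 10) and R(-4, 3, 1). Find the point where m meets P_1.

Direction of m: (1, 1, -1) × (5, 3, -5) = (-2, 0, -2).
A point on m: solving the two plane equations with x = -2 gives (-2, -4, -11).
PQ = (-14, -3, 12), PR = (-10, 9, 3); a normal to P_1 is PQ × PR = (-117, -78, -156).
Using P: P_1 has equation -117x - 78y - 156z = 78.
Substitute r = (-2, -4, -11) + t(-2, 0, -2) into the plane: 2262 + 546t = 78, so t = -4.
Intersection: (-2, -4, -11) + (-4)·(-2, 0, -2) = (6, -4, -3).

(6, -4, -3)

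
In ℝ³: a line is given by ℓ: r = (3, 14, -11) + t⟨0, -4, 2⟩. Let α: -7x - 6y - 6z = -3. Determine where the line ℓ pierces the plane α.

Substitute r = (3, 14, -11) + t(0, -4, 2) into the plane: -39 + 12t = -3, so t = 3.
Intersection: (3, 14, -11) + 3·(0, -4, 2) = (3, 2, -5).

(3, 2, -5)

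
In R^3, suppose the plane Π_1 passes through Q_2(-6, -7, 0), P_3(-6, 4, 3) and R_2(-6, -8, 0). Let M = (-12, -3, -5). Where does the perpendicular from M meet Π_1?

(-6, -3, -5)

Q_2P_3 = (0, 11, 3), Q_2R_2 = (0, -1, 0); a normal to Π_1 is Q_2P_3 × Q_2R_2 = (3, 0, 0).
Using Q_2: Π_1 has equation 3x = -18.
Foot = M − λn with λ = (n·M − d)/|n|² = (-36 − (-18))/9 = -2.
Foot = (-12, -3, -5) − (-2)·(3, 0, 0) = (-6, -3, -5).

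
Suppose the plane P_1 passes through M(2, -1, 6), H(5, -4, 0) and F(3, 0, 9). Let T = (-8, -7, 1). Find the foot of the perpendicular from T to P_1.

MH = (3, -3, -6), MF = (1, 1, 3); a normal to P_1 is MH × MF = (-3, -15, 6).
Using M: P_1 has equation -3x - 15y + 6z = 45.
Foot = T − λn with λ = (n·T − d)/|n|² = (135 − 45)/270 = 1/3.
Foot = (-8, -7, 1) − (1/3)·(-3, -15, 6) = (-7, -2, -1).

(-7, -2, -1)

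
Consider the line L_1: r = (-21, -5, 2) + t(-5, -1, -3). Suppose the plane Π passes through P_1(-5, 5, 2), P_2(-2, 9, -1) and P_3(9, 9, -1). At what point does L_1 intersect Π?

(-11, -3, 8)

P_1P_2 = (3, 4, -3), P_1P_3 = (14, 4, -3); a normal to Π is P_1P_2 × P_1P_3 = (0, -33, -44).
Using P_1: Π has equation -33y - 44z = -253.
Substitute r = (-21, -5, 2) + t(-5, -1, -3) into the plane: 77 + 165t = -253, so t = -2.
Intersection: (-21, -5, 2) + (-2)·(-5, -1, -3) = (-11, -3, 8).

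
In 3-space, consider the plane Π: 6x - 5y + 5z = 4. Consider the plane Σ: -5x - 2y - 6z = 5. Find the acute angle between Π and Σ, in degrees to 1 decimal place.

48.0

cos θ = |n₁·n₂| / (|n₁||n₂|) = |-50| / (√86 · √65).
θ = arccos(0.66875) ≈ 48.0°.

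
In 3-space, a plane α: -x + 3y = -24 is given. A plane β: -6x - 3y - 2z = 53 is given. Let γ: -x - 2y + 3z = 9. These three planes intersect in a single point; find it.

(-3, -9, -4)

Solving the 3×3 linear system -x + 3y = -24, -6x - 3y - 2z = 53, -x - 2y + 3z = 9 (e.g. by elimination or Cramer's rule, determinant = 73) gives (-3, -9, -4).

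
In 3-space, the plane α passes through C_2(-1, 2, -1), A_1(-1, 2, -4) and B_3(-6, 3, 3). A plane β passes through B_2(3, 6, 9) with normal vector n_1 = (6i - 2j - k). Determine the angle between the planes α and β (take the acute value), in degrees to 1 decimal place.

C_2A_1 = (0, 0, -3), C_2B_3 = (-5, 1, 4); a normal to α is C_2A_1 × C_2B_3 = (3, 15, 0).
Using C_2: α has equation 3x + 15y = 27.
β: n_1·r = n_1·B_2 gives 6x - 2y - z = -3.
cos θ = |n₁·n₂| / (|n₁||n₂|) = |-12| / (√234 · √41).
θ = arccos(0.12251) ≈ 83.0°.

83.0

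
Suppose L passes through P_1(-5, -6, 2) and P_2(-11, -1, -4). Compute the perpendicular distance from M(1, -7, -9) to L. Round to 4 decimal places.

12.3108

A direction vector for L is P_2 − P_1 = (-6, 5, -6).
Taking (-5, -6, 2) on L with direction v = (-6, 5, -6): w = M − (-5, -6, 2) = (6, -1, -11), and w × v = (61, 102, 24).
Distance = |w × v| / |v| = √14701 / √97 ≈ 12.3108.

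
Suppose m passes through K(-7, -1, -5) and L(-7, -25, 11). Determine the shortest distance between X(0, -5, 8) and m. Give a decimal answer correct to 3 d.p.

11.087

A direction vector for m is L − K = (0, -24, 16).
Taking (-7, -1, -5) on m with direction v = (0, -24, 16): w = X − (-7, -1, -5) = (7, -4, 13), and w × v = (248, -112, -168).
Distance = |w × v| / |v| = √102272 / √832 ≈ 11.087.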